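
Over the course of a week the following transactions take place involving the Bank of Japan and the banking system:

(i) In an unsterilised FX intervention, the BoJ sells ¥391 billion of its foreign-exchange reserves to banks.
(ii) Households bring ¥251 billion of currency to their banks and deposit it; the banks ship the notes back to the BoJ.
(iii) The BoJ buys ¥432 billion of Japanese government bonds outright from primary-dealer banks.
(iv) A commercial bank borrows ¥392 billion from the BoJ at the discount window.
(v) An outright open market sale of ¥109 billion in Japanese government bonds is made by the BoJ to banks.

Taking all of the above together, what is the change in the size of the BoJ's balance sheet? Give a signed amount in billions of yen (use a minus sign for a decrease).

BoJ balance sheet:
  Assets:      Securities +¥323B, Loans to banks +¥392B, Foreign assets −¥391B
  Liabilities: Bank reserves +¥575B, Currency in circulation −¥251B
Change in total BoJ assets = +¥324 billion.

+¥324 billion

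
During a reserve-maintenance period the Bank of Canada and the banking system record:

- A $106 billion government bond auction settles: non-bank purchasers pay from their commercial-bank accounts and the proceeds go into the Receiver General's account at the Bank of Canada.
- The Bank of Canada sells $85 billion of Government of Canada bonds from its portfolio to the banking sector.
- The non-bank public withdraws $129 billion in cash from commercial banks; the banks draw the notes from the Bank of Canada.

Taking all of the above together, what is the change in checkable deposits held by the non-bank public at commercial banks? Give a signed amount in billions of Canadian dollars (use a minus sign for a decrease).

Government account inflow $106 billion: non-bank counterparties' bank balances fall → −$106B.
OMO sale (to banks) $85 billion: the counterparty is a bank, so public deposits are unchanged → 0.
Currency withdrawal $129 billion: non-bank counterparties' bank balances fall → −$129B.
Net: −106 + 0 − 129 = -$235 billion.

-$235 billion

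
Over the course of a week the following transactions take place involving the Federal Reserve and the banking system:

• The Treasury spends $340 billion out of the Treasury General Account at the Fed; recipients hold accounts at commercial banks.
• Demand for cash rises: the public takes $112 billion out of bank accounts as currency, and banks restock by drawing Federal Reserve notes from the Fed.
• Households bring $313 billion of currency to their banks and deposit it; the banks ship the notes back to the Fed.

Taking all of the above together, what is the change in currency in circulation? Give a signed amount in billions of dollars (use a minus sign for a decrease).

-$201 billion

Fed balance sheet:
  Assets:      no change
  Liabilities: Bank reserves +$541B, Currency in circulation −$201B, Government deposits −$340B
So the change in currency in circulation is -$201 billion.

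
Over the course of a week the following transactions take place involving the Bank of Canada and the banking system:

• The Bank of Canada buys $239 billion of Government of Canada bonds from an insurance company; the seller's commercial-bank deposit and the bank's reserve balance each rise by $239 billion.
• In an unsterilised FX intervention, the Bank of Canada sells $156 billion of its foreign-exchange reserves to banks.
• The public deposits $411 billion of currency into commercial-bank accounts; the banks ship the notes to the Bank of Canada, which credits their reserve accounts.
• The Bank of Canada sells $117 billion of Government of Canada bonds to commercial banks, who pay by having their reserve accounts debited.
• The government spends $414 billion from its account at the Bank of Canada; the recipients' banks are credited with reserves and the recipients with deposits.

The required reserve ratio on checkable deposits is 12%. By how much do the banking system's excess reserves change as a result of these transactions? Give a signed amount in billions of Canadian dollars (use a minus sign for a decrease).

Asset purchase (from non-banks) $239 billion: reserves +$239B, deposits +$239B.
FX sale $156 billion: reserves −$156B, deposits 0.
Currency deposit $411 billion: reserves +$411B, deposits +$411B.
OMO sale (to banks) $117 billion: reserves −$117B, deposits 0.
Government spending $414 billion: reserves +$414B, deposits +$414B.
Totals: Δreserves = +$791B, Δdeposits = +$1064B.
Δrequired reserves = 12% × +$1064B = +$127.68B.
Δexcess reserves = Δreserves − Δrequired = +$791B − (+$127.68B) = +$663.32 billion.

+$663.32 billion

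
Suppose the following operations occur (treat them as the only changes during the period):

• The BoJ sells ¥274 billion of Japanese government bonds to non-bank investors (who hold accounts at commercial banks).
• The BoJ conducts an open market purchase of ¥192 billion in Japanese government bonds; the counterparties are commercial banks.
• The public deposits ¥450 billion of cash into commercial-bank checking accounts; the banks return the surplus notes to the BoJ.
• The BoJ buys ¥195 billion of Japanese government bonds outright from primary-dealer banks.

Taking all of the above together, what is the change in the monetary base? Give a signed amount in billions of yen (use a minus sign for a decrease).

+¥113 billion

Asset sale (to non-banks) ¥274 billion: BoJ balance sheet contracts → −¥274B.
OMO purchase (from banks) ¥192 billion: BoJ balance sheet expands → +¥192B.
Currency deposit ¥450 billion: just a shift between currency and reserves — both are base money → 0.
OMO purchase (from banks) ¥195 billion: BoJ balance sheet expands → +¥195B.
Net: −274 + 192 + 0 + 195 = +¥113 billion.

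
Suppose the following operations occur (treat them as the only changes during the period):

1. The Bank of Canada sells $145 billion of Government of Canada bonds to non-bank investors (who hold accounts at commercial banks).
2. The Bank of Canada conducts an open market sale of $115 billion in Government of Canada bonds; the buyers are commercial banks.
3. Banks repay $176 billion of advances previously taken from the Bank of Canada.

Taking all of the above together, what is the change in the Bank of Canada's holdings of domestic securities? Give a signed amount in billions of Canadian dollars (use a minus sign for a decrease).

-$260 billion

Bank of Canada balance sheet:
  Assets:      Securities −$260B, Loans to banks −$176B
  Liabilities: Bank reserves −$436B
So the change in the Bank of Canada's holdings of domestic securities is -$260 billion.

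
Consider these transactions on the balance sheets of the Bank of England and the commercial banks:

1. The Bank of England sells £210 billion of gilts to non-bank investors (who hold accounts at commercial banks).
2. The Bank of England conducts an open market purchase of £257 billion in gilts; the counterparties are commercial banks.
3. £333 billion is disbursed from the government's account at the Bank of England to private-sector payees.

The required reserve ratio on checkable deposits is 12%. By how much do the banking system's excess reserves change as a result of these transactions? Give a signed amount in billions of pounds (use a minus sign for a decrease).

+£365.24 billion

Asset sale (to non-banks) £210 billion: reserves −£210B, deposits −£210B.
OMO purchase (from banks) £257 billion: reserves +£257B, deposits 0.
Government spending £333 billion: reserves +£333B, deposits +£333B.
Totals: Δreserves = +£380B, Δdeposits = +£123B.
Δrequired reserves = 12% × +£123B = +£14.76B.
Δexcess reserves = Δreserves − Δrequired = +£380B − (+£14.76B) = +£365.24 billion.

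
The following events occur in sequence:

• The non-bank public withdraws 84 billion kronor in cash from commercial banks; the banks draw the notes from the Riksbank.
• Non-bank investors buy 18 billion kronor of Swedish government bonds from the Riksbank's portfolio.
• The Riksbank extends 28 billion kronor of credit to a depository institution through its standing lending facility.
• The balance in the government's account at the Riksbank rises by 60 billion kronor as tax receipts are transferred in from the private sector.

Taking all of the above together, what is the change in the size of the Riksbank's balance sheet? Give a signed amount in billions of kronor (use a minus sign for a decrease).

+10 billion

Riksbank balance sheet:
  Assets:      Securities −18B, Loans to banks +28B
  Liabilities: Bank reserves −134B, Currency in circulation +84B, Government deposits +60B
Change in total Riksbank assets = +10 billion.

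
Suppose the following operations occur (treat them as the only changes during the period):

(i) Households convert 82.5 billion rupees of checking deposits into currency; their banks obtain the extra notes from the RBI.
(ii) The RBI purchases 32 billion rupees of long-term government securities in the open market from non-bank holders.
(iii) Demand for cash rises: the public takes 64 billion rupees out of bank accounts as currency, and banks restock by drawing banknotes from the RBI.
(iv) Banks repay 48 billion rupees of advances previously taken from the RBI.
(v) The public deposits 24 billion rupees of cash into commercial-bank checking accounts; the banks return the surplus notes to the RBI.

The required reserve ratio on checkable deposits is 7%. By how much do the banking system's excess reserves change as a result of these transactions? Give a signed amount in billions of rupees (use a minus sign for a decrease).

Currency withdrawal 82.5 billion rupees: reserves −82.5B, deposits −82.5B.
Asset purchase (from non-banks) 32 billion rupees: reserves +32B, deposits +32B.
Currency withdrawal 64 billion rupees: reserves −64B, deposits −64B.
Discount-window repayment 48 billion rupees: reserves −48B, deposits 0.
Currency deposit 24 billion rupees: reserves +24B, deposits +24B.
Totals: Δreserves = −138.5B, Δdeposits = −90.5B.
Δrequired reserves = 7% × −90.5B = −6.335B.
Δexcess reserves = Δreserves − Δrequired = −138.5B − (−6.335B) = -132.165 billion.

-132.165 billion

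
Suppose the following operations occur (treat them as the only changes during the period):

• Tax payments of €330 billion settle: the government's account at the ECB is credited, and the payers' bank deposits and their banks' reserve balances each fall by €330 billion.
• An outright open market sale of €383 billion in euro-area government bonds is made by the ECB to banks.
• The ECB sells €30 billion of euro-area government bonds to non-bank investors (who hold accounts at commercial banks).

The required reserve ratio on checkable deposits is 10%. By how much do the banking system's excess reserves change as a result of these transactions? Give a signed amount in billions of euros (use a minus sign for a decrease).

-€707 billion

Government account inflow €330 billion: reserves −€330B, deposits −€330B.
OMO sale (to banks) €383 billion: reserves −€383B, deposits 0.
Asset sale (to non-banks) €30 billion: reserves −€30B, deposits −€30B.
Totals: Δreserves = −€743B, Δdeposits = −€360B.
Δrequired reserves = 10% × −€360B = −€36B.
Δexcess reserves = Δreserves − Δrequired = −€743B − (−€36B) = -€707 billion.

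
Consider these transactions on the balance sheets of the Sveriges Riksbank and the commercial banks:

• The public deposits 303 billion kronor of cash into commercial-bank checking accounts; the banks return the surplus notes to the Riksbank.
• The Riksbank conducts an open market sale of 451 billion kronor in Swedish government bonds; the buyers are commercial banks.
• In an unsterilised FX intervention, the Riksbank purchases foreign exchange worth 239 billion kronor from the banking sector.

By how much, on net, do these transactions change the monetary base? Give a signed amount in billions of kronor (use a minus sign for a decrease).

Riksbank balance sheet:
  Assets:      Securities −451B, Foreign assets +239B
  Liabilities: Bank reserves +91B, Currency in circulation −303B
Monetary base = currency + reserves: −303B + (+91B) = -212 billion.

-212 billion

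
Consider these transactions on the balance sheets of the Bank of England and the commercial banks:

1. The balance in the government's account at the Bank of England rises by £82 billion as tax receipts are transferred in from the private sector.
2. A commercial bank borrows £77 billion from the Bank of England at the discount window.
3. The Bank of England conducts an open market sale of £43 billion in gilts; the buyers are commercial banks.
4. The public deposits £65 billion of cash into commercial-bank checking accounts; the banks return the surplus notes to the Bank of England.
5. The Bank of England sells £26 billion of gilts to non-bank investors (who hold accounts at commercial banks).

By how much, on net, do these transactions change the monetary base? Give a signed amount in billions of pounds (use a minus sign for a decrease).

Government account inflow £82 billion: reserves shift to a non-base liability → −£82B.
Discount-window loan £77 billion: Bank of England balance sheet expands → +£77B.
OMO sale (to banks) £43 billion: Bank of England balance sheet contracts → −£43B.
Currency deposit £65 billion: just a shift between currency and reserves — both are base money → 0.
Asset sale (to non-banks) £26 billion: Bank of England balance sheet contracts → −£26B.
Net: −82 + 77 − 43 + 0 − 26 = -£74 billion.

-£74 billion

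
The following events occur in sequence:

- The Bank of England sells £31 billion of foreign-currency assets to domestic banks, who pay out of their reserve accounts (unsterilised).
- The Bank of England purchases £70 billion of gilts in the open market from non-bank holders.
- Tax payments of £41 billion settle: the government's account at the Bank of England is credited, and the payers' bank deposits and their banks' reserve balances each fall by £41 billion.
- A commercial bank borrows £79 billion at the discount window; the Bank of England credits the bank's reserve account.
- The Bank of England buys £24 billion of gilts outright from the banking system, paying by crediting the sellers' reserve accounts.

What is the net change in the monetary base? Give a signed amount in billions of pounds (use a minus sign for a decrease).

+£101 billion

Bank of England balance sheet:
  Assets:      Securities +£94B, Loans to banks +£79B, Foreign assets −£31B
  Liabilities: Bank reserves +£101B, Government deposits +£41B
Commercial banking system:
  Assets:      Reserves at CB +£101B, Securities −£24B, Foreign assets +£31B
  Liabilities: Checkable deposits +£29B, Borrowings from CB +£79B
Monetary base = currency + reserves: 0 + (+£101B) = +£101 billion.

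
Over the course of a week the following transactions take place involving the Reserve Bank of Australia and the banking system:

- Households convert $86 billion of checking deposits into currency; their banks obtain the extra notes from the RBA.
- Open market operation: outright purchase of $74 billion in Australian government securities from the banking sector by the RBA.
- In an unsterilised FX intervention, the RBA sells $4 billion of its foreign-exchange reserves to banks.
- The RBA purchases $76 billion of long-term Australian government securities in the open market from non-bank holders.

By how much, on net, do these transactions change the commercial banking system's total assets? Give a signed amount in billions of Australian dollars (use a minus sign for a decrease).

RBA balance sheet:
  Assets:      Securities +$150B, Foreign assets −$4B
  Liabilities: Bank reserves +$60B, Currency in circulation +$86B
Commercial banking system:
  Assets:      Reserves at CB +$60B, Securities −$74B, Foreign assets +$4B
  Liabilities: Checkable deposits −$10B
Change in total bank assets = -$10 billion.

-$10 billion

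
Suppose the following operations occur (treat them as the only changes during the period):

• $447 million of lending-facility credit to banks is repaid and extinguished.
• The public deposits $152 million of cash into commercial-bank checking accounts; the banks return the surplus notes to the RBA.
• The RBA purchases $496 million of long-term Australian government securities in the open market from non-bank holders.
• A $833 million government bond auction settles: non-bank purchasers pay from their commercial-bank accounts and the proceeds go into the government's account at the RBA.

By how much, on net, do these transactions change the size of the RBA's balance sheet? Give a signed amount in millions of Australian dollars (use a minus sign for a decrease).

+$49 million

RBA balance sheet:
  Assets:      Securities +$496M, Loans to banks −$447M
  Liabilities: Bank reserves −$632M, Currency in circulation −$152M, Government deposits +$833M
Commercial banking system:
  Assets:      Reserves at CB −$632M
  Liabilities: Checkable deposits −$185M, Borrowings from CB −$447M
Change in total RBA assets = +$49 million.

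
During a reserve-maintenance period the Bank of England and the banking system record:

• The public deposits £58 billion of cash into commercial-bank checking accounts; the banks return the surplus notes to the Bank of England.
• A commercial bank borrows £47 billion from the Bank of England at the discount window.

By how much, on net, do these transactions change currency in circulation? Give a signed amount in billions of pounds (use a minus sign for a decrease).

Bank of England balance sheet:
  Assets:      Loans to banks +£47B
  Liabilities: Bank reserves +£105B, Currency in circulation −£58B
Commercial banking system:
  Assets:      Reserves at CB +£105B
  Liabilities: Checkable deposits +£58B, Borrowings from CB +£47B
So the change in currency in circulation is -£58 billion.

-£58 billion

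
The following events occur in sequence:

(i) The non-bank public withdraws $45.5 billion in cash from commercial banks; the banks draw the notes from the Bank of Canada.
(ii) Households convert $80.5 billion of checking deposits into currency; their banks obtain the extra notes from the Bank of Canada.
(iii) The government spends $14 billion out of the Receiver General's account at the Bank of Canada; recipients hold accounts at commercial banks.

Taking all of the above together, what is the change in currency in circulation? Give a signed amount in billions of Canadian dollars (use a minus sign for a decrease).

+$126 billion

Currency withdrawal $45.5 billion: notes leave the central bank → +$45.5B.
Currency withdrawal $80.5 billion: notes leave the central bank → +$80.5B.
Government spending $14 billion: no currency enters or leaves circulation → 0.
Net: 45.5 + 80.5 + 0 = +$126 billion.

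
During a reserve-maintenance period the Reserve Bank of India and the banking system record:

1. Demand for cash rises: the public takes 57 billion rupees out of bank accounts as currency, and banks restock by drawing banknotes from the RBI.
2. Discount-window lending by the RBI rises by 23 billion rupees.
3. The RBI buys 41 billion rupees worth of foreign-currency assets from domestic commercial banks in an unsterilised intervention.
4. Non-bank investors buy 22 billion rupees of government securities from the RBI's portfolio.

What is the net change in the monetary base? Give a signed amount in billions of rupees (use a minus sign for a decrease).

RBI balance sheet:
  Assets:      Securities −22B, Loans to banks +23B, Foreign assets +41B
  Liabilities: Bank reserves −15B, Currency in circulation +57B
Monetary base = currency + reserves: +57B + (−15B) = +42 billion.

+42 billion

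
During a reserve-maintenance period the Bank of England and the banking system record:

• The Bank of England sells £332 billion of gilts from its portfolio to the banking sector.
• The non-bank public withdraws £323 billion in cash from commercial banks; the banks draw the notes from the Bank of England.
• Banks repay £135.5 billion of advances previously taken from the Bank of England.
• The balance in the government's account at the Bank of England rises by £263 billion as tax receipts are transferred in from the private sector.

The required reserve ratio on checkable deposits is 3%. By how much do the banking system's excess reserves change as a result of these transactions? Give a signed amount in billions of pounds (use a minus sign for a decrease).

-£1035.92 billion

OMO sale (to banks) £332 billion: reserves −£332B, deposits 0.
Currency withdrawal £323 billion: reserves −£323B, deposits −£323B.
Discount-window repayment £135.5 billion: reserves −£135.5B, deposits 0.
Government account inflow £263 billion: reserves −£263B, deposits −£263B.
Totals: Δreserves = −£1053.5B, Δdeposits = −£586B.
Δrequired reserves = 3% × −£586B = −£17.58B.
Δexcess reserves = Δreserves − Δrequired = −£1053.5B − (−£17.58B) = -£1035.92 billion.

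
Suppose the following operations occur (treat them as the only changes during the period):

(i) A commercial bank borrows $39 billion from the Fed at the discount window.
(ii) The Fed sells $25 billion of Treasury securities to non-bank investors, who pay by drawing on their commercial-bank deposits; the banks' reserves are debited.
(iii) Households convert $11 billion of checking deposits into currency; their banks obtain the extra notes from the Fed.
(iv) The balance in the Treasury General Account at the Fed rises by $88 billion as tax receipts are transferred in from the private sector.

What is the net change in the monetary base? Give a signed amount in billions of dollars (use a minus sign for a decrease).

Discount-window loan $39 billion: Fed balance sheet expands → +$39B.
Asset sale (to non-banks) $25 billion: Fed balance sheet contracts → −$25B.
Currency withdrawal $11 billion: just a shift between currency and reserves — both are base money → 0.
Government account inflow $88 billion: reserves shift to a non-base liability → −$88B.
Net: 39 − 25 + 0 − 88 = -$74 billion.

-$74 billion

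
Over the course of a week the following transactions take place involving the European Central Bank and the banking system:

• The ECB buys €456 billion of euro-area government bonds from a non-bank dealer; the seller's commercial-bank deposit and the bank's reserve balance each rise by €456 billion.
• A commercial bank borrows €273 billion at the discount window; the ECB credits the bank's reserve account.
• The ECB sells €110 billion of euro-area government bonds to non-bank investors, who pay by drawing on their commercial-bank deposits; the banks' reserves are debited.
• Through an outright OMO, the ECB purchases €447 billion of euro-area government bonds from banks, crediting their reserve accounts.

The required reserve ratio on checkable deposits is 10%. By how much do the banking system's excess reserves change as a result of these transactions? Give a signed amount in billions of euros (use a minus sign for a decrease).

+€1031.4 billion

Asset purchase (from non-banks) €456 billion: reserves +€456B, deposits +€456B.
Discount-window loan €273 billion: reserves +€273B, deposits 0.
Asset sale (to non-banks) €110 billion: reserves −€110B, deposits −€110B.
OMO purchase (from banks) €447 billion: reserves +€447B, deposits 0.
Totals: Δreserves = +€1066B, Δdeposits = +€346B.
Δrequired reserves = 10% × +€346B = +€34.6B.
Δexcess reserves = Δreserves − Δrequired = +€1066B − (+€34.6B) = +€1031.4 billion.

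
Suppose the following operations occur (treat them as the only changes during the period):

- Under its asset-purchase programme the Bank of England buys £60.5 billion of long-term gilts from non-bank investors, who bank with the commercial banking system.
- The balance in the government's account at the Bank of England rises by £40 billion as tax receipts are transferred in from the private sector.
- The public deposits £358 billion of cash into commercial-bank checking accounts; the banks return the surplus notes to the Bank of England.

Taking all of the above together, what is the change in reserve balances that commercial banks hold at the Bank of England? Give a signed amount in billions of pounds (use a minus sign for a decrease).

Asset purchase (from non-banks) £60.5 billion: the Bank of England pays by crediting reserve accounts → +£60.5B.
Government account inflow £40 billion: funds move from bank reserves into the government account → −£40B.
Currency deposit £358 billion: returned notes are swapped for reserve credit → +£358B.
Net: 60.5 − 40 + 358 = +£378.5 billion.

+£378.5 billion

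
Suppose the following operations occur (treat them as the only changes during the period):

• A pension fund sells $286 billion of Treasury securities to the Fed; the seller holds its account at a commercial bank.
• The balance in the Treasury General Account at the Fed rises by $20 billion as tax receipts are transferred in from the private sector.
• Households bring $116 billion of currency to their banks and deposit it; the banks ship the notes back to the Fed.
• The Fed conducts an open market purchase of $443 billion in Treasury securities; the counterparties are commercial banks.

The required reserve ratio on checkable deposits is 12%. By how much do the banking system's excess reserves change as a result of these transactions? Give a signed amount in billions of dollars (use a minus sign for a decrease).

+$779.16 billion

Asset purchase (from non-banks) $286 billion: reserves +$286B, deposits +$286B.
Government account inflow $20 billion: reserves −$20B, deposits −$20B.
Currency deposit $116 billion: reserves +$116B, deposits +$116B.
OMO purchase (from banks) $443 billion: reserves +$443B, deposits 0.
Totals: Δreserves = +$825B, Δdeposits = +$382B.
Δrequired reserves = 12% × +$382B = +$45.84B.
Δexcess reserves = Δreserves − Δrequired = +$825B − (+$45.84B) = +$779.16 billion.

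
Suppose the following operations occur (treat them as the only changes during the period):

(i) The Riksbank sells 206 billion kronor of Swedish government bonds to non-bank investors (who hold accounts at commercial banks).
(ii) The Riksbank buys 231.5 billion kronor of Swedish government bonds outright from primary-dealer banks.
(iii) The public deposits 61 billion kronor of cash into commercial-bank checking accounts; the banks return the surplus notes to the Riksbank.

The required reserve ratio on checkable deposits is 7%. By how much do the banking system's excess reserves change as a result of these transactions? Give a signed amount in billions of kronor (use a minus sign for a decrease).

+96.65 billion

Asset sale (to non-banks) 206 billion kronor: reserves −206B, deposits −206B.
OMO purchase (from banks) 231.5 billion kronor: reserves +231.5B, deposits 0.
Currency deposit 61 billion kronor: reserves +61B, deposits +61B.
Totals: Δreserves = +86.5B, Δdeposits = −145B.
Δrequired reserves = 7% × −145B = −10.15B.
Δexcess reserves = Δreserves − Δrequired = +86.5B − (−10.15B) = +96.65 billion.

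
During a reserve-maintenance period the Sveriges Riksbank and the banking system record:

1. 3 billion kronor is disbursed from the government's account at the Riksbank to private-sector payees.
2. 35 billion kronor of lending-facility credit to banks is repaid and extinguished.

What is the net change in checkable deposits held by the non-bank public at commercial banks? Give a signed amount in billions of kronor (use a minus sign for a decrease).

+3 billion

Riksbank balance sheet:
  Assets:      Loans to banks −35B
  Liabilities: Bank reserves −32B, Government deposits −3B
Commercial banking system:
  Assets:      Reserves at CB −32B
  Liabilities: Checkable deposits +3B, Borrowings from CB −35B
So the change in checkable deposits held by the non-bank public at commercial banks is +3 billion.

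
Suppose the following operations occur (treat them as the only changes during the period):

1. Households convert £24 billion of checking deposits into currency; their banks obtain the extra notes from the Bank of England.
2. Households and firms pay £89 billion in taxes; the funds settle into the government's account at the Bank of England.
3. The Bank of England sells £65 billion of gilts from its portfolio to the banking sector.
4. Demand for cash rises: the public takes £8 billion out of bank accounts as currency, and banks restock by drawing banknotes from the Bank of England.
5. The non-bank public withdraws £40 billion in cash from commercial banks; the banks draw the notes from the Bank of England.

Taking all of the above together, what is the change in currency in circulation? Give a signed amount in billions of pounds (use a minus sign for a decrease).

+£72 billion

Currency withdrawal £24 billion: notes leave the central bank → +£24B.
Government account inflow £89 billion: no currency enters or leaves circulation → 0.
OMO sale (to banks) £65 billion: no currency enters or leaves circulation → 0.
Currency withdrawal £8 billion: notes leave the central bank → +£8B.
Currency withdrawal £40 billion: notes leave the central bank → +£40B.
Net: 24 + 0 + 0 + 8 + 40 = +£72 billion.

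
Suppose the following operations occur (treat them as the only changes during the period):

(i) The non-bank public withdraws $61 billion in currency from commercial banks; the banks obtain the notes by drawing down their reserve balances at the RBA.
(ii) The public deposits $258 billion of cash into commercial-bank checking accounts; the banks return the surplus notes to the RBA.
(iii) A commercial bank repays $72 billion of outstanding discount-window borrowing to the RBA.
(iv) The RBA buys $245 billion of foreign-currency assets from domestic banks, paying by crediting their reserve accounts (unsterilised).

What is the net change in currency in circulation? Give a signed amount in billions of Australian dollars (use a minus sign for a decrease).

-$197 billion

Currency withdrawal $61 billion: notes leave the central bank → +$61B.
Currency deposit $258 billion: notes return to the central bank → −$258B.
Discount-window repayment $72 billion: no currency enters or leaves circulation → 0.
FX purchase $245 billion: no currency enters or leaves circulation → 0.
Net: 61 − 258 + 0 + 0 = -$197 billion.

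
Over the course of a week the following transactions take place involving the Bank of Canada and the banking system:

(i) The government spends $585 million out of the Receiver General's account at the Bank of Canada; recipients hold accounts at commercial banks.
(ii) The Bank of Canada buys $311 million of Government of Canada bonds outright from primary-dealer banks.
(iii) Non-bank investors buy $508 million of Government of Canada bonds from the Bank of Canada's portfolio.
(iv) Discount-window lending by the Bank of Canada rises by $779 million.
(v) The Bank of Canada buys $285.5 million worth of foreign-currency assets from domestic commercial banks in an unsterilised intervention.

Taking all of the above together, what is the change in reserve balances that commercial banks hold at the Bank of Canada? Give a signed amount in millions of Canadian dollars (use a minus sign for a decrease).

+$1452.5 million

Government spending $585 million: government payments flow into bank reserve accounts → +$585M.
OMO purchase (from banks) $311 million: the Bank of Canada pays by crediting reserve accounts → +$311M.
Asset sale (to non-banks) $508 million: the non-bank buyers' banks settle from reserves → −$508M.
Discount-window loan $779 million: the loan is credited to the bank's reserve account → +$779M.
FX purchase $285.5 million: the Bank of Canada pays by crediting reserve accounts → +$285.5M.
Net: 585 + 311 − 508 + 779 + 285.5 = +$1452.5 million.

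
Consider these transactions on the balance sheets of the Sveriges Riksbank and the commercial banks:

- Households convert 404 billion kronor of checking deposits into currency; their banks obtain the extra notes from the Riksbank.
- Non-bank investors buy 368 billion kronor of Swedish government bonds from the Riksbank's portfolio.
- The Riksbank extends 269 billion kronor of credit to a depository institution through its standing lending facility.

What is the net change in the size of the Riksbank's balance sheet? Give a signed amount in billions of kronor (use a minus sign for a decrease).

-99 billion

Currency withdrawal 404 billion kronor: only the composition of liabilities changes → 0.
Asset sale (to non-banks) 368 billion kronor: a Riksbank asset is shed → −368B.
Discount-window loan 269 billion kronor: a Riksbank asset is acquired → +269B.
Net: 0 − 368 + 269 = -99 billion.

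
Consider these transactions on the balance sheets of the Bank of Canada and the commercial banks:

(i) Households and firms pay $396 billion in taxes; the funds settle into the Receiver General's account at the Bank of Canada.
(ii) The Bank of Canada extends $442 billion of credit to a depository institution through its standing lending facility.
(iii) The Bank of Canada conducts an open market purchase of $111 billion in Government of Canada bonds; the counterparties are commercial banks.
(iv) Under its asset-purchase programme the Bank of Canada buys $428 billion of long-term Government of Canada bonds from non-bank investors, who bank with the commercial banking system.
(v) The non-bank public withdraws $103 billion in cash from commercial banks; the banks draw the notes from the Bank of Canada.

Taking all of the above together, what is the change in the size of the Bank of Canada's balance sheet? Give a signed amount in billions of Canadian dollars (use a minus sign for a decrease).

+$981 billion

Government account inflow $396 billion: only the composition of liabilities changes → 0.
Discount-window loan $442 billion: a Bank of Canada asset is acquired → +$442B.
OMO purchase (from banks) $111 billion: a Bank of Canada asset is acquired → +$111B.
Asset purchase (from non-banks) $428 billion: a Bank of Canada asset is acquired → +$428B.
Currency withdrawal $103 billion: only the composition of liabilities changes → 0.
Net: 0 + 442 + 111 + 428 + 0 = +$981 billion.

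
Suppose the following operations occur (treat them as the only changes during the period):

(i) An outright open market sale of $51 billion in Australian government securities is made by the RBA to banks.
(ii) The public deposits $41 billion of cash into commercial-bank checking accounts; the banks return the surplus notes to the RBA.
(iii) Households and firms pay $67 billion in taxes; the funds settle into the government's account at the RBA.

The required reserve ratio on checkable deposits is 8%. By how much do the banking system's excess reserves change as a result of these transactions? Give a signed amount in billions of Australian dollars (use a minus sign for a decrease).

-$74.92 billion

OMO sale (to banks) $51 billion: reserves −$51B, deposits 0.
Currency deposit $41 billion: reserves +$41B, deposits +$41B.
Government account inflow $67 billion: reserves −$67B, deposits −$67B.
Totals: Δreserves = −$77B, Δdeposits = −$26B.
Δrequired reserves = 8% × −$26B = −$2.08B.
Δexcess reserves = Δreserves − Δrequired = −$77B − (−$2.08B) = -$74.92 billion.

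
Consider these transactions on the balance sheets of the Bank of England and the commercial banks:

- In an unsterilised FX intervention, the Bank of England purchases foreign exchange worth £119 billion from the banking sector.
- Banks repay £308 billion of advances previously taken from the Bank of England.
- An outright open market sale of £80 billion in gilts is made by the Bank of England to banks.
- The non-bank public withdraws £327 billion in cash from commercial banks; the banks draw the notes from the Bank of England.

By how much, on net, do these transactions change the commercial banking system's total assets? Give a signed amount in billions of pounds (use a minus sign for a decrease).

Bank of England balance sheet:
  Assets:      Securities −£80B, Loans to banks −£308B, Foreign assets +£119B
  Liabilities: Bank reserves −£596B, Currency in circulation +£327B
Commercial banking system:
  Assets:      Reserves at CB −£596B, Securities +£80B, Foreign assets −£119B
  Liabilities: Checkable deposits −£327B, Borrowings from CB −£308B
Change in total bank assets = -£635 billion.

-£635 billion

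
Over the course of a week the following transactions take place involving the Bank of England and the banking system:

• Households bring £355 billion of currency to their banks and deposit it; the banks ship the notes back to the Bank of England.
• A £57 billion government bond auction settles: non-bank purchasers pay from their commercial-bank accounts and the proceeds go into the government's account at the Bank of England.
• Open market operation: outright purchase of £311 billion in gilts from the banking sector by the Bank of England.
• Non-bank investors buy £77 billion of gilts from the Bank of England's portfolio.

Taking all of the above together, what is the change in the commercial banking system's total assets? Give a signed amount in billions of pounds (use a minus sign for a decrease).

+£221 billion

Bank of England balance sheet:
  Assets:      Securities +£234B
  Liabilities: Bank reserves +£532B, Currency in circulation −£355B, Government deposits +£57B
Commercial banking system:
  Assets:      Reserves at CB +£532B, Securities −£311B
  Liabilities: Checkable deposits +£221B
Change in total bank assets = +£221 billion.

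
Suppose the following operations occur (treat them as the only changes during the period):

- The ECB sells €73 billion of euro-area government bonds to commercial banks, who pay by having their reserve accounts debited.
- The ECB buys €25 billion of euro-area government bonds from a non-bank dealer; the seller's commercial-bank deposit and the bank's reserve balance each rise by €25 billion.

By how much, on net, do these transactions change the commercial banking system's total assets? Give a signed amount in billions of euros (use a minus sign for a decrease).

+€25 billion

OMO sale (to banks) €73 billion: just an asset swap on bank balance sheets → 0.
Asset purchase (from non-banks) €25 billion: bank balance sheets expand → +€25B.
Net: 0 + 25 = +€25 billion.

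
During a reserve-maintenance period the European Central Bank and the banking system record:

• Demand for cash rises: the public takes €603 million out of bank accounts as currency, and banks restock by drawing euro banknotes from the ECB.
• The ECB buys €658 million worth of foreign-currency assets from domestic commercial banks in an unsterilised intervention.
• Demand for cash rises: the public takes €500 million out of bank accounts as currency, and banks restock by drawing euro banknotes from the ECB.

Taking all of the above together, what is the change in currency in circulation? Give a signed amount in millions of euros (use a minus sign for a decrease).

+€1103 million

ECB balance sheet:
  Assets:      Foreign assets +€658M
  Liabilities: Bank reserves −€445M, Currency in circulation +€1103M
Commercial banking system:
  Assets:      Reserves at CB −€445M, Foreign assets −€658M
  Liabilities: Checkable deposits −€1103M
So the change in currency in circulation is +€1103 million.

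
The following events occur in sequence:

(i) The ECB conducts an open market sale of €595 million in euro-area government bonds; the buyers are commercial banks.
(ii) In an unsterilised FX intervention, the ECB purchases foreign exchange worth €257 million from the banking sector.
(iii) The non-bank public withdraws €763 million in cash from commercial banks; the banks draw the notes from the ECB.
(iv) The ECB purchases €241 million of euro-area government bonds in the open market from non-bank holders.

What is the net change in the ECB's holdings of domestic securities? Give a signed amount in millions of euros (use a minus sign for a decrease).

ECB balance sheet:
  Assets:      Securities −€354M, Foreign assets +€257M
  Liabilities: Bank reserves −€860M, Currency in circulation +€763M
Commercial banking system:
  Assets:      Reserves at CB −€860M, Securities +€595M, Foreign assets −€257M
  Liabilities: Checkable deposits −€522M
So the change in the ECB's holdings of domestic securities is -€354 million.

-€354 million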